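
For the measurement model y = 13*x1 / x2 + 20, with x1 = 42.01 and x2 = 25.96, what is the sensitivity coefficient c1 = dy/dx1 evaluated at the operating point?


y = 13*x1 / x2 + 20
dy/dx1 = 13/x2
Evaluate at x2 = 25.96: c1 = 13 / 25.96
c1 = 0.5008

0.5008


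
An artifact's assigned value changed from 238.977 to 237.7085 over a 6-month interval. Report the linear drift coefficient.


rate = (v2 - v1) / months
= (237.7085 - 238.977) / 6
= -1.2685 / 6
= -0.2114

-0.2114


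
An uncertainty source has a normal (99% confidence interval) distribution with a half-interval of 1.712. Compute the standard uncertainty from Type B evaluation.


u_B = half_width / 2.576
u_B = 1.712 / 2.576
u_B = 0.6646

0.6646


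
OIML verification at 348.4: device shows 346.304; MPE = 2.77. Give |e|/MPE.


e = indication - reference = 346.304 - 348.4 = -2.0960
|e| = 2.0960
ratio = |e| / MPE = 2.0960 / 2.77
ratio = 0.7567

0.7567


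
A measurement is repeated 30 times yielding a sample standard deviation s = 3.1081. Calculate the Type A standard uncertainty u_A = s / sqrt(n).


u_A = s / sqrt(n)
u_A = 3.1081 / sqrt(30)
u_A = 3.1081 / 5.4772256
u_A = 0.5675

0.5675


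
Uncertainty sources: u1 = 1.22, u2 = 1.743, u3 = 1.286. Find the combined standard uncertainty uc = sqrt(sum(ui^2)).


uc = sqrt(1.22^2 + 1.743^2 + 1.286^2)
uc = sqrt(6.180245)
uc = 2.4860

2.4860


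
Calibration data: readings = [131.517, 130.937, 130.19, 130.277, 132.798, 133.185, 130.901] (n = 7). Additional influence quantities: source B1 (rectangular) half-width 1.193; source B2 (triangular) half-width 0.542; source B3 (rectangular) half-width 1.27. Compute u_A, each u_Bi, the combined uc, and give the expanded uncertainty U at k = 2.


mean = (131.517 + 130.937 + 130.19 + 130.277 + 132.798 + 133.185 + 130.901) / 7 = 131.4007143
s = sqrt(sum((x - mean)^2)/(n-1)) = 1.1791885
u_A = s / sqrt(n) = 1.1791885 / sqrt(7) = 0.44569136
u_B1 = 1.193 / sqrt(3) = 0.68877887
u_B2 = 0.542 / sqrt(6) = 0.22127057
u_B3 = 1.27 / sqrt(3) = 0.73323484
uc = sqrt(0.44569136^2 + 0.68877887^2 + 0.22127057^2 + 0.73323484^2) = 1.1223418
U = k * uc = 2 * 1.1223418
U = 2.2447

2.2447


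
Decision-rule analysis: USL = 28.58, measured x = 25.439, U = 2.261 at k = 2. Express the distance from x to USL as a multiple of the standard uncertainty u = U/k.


u = U / k = 2.261 / 2 = 1.1305
margin = |USL - x| = |28.58 - 25.439| = 3.141
z = margin / u = 3.141 / 1.1305
z = 2.7784

2.7784


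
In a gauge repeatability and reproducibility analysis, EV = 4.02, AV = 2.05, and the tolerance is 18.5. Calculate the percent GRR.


GRR = sqrt(EV^2 + AV^2) = sqrt(4.02^2 + 2.05^2) = 4.512527
%GRR = GRR / tol * 100 = 4.512527 / 18.5 * 100
%GRR = 24.3920

24.3920


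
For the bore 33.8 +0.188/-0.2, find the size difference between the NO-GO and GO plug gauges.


GO = nominal - lower_tol (smallest hole = maximum material condition)
GO = 33.8 - 0.2 = 33.6
NO-GO = nominal + upper_tol (largest hole = least material condition)
NO-GO = 33.8 + 0.188 = 33.988
spread = NO-GO - GO = 33.988 - 33.6 = 0.3880

0.3880


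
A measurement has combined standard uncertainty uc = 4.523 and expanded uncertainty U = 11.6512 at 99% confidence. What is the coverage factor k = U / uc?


k = U / uc
k = 11.6512 / 4.523
k = 2.576

2.576


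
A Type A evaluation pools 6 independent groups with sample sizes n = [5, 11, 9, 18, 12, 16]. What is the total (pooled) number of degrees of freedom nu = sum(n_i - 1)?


nu = sum_i (n_i - 1)
nu = ((5 - 1) + (11 - 1) + (9 - 1) + (18 - 1) + (12 - 1) + (16 - 1))
nu = 4 + 10 + 8 + 17 + 11 + 15
nu = 65

65


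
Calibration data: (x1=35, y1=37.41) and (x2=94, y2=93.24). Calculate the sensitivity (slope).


slope = (y2 - y1) / (x2 - x1)
= (93.24 - 37.41) / (94 - 35)
= 55.8300 / 59
= 0.9463

0.9463


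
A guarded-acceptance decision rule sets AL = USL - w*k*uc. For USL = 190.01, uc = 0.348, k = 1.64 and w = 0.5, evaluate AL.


U = k * uc = 1.64 * 0.348 = 0.57072
guard band g = w * U = 0.5 * 0.57072 = 0.28536
AL = USL - g = 190.01 - 0.28536
AL = 189.7246

189.7246


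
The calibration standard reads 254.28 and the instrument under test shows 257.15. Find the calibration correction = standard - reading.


Correction = standard - reading
= 254.28 - 257.15
= -2.8700

-2.8700


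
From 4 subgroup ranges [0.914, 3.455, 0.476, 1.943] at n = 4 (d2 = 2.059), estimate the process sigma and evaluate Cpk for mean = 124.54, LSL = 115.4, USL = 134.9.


R_bar = (0.914 + 3.455 + 0.476 + 1.943) / 4 = 1.697
sigma = R_bar / d2 = 1.697 / 2.059 = 0.8241865
Cp = (USL - LSL)/(6*sigma) = (134.9 - 115.4)/(6*0.8241865) = 3.9433
Cpu = (134.9 - 124.54)/(3*0.8241865) = 4.1900
Cpl = (124.54 - 115.4)/(3*0.8241865) = 3.6966
Cpk = min(Cpu, Cpl) = 3.6966

3.6966


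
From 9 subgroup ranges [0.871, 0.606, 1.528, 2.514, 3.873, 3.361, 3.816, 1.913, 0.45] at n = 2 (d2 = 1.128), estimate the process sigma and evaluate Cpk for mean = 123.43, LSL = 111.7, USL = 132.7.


R_bar = (0.871 + 0.606 + 1.528 + 2.514 + 3.873 + 3.361 + 3.816 + 1.913 + 0.45) / 9 = 2.1035556
sigma = R_bar / d2 = 2.1035556 / 1.128 = 1.8648543
Cp = (USL - LSL)/(6*sigma) = (132.7 - 111.7)/(6*1.8648543) = 1.8768
Cpu = (132.7 - 123.43)/(3*1.8648543) = 1.6570
Cpl = (123.43 - 111.7)/(3*1.8648543) = 2.0967
Cpk = min(Cpu, Cpl) = 1.6570

1.6570


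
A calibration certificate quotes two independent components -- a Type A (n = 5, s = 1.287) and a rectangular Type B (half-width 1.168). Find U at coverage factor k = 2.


u_A = s / sqrt(n) = 1.287 / sqrt(5) = 0.5755639
u_B = half_width / sqrt(3) = 1.168 / sqrt(3) = 0.67434511
uc = sqrt(u_A^2 + u_B^2) = sqrt(0.5755639^2 + 0.67434511^2) = 0.88657494
U = k * uc = 2 * 0.88657494
U = 1.7731

1.7731


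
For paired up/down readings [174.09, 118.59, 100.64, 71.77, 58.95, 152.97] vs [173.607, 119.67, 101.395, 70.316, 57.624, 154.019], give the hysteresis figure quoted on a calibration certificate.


|174.09 - 173.607| = 0.4830
|118.59 - 119.67| = 1.0800
|100.64 - 101.395| = 0.7550
|71.77 - 70.316| = 1.4540
|58.95 - 57.624| = 1.3260
|152.97 - 154.019| = 1.0490
hysteresis = max(diffs) = 1.4540

1.4540


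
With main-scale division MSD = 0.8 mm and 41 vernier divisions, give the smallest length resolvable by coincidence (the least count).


LC = MSD / n_div
= 0.8 / 41
= 0.0195

0.0195


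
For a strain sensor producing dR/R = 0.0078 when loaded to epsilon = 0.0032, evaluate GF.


GF = (dR/R) / epsilon
= 0.0078 / 0.0032
= 2.4375

2.4375


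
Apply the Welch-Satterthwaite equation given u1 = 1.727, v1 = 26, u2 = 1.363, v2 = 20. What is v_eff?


uc = sqrt(u1^2 + u2^2) = sqrt(1.727^2 + 1.363^2) = 2.2000677
v_eff = uc^4 / (u1^4/v1 + u2^4/v2)
= 2.2000677^4 / (1.727^4/26 + 1.363^4/20)
= 23.428484 / 0.5146991
v_eff = 45.5188

45.5188


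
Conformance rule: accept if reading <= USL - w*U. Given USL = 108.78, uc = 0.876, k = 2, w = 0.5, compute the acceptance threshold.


U = k * uc = 2 * 0.876 = 1.752
guard band g = w * U = 0.5 * 1.752 = 0.876
AL = USL - g = 108.78 - 0.876
AL = 107.9040

107.9040


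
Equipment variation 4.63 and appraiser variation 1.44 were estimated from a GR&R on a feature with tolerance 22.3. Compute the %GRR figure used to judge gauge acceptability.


GRR = sqrt(EV^2 + AV^2) = sqrt(4.63^2 + 1.44^2) = 4.8487627
%GRR = GRR / tol * 100 = 4.8487627 / 22.3 * 100
%GRR = 21.7433

21.7433


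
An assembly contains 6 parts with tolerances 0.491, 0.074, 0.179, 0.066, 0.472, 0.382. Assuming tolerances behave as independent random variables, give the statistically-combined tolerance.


RSS = sqrt(0.491^2 + 0.074^2 + 0.179^2 + 0.066^2 + 0.472^2 + 0.382^2)
= sqrt(0.651662)
= 0.8073

0.8073


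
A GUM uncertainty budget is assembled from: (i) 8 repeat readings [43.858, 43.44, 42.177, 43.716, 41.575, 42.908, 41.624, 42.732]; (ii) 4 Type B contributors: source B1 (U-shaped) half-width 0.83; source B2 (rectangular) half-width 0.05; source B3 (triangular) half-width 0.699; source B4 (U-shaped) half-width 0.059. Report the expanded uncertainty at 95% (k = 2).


mean = (43.858 + 43.44 + 42.177 + 43.716 + 41.575 + 42.908 + 41.624 + 42.732) / 8 = 42.75375
s = sqrt(sum((x - mean)^2)/(n-1)) = 0.89753038
u_A = s / sqrt(n) = 0.89753038 / sqrt(8) = 0.31732491
u_B1 = 0.83 / sqrt(2) = 0.58689863
u_B2 = 0.05 / sqrt(3) = 0.028867513
u_B3 = 0.699 / sqrt(6) = 0.28536556
u_B4 = 0.059 / sqrt(2) = 0.0417193
uc = sqrt(0.31732491^2 + 0.58689863^2 + 0.028867513^2 + 0.28536556^2 + 0.0417193^2) = 0.72742865
U = k * uc = 2 * 0.72742865
U = 1.4549

1.4549


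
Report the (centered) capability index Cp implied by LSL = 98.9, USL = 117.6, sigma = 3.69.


Cp = (USL - LSL) / (6 * sigma)
= (117.6 - 98.9) / (6 * 3.69)
= 18.7000 / 22.1400
= 0.8446

0.8446


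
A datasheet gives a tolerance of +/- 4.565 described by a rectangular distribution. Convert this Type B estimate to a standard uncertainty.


u_B = half_width / sqrt(3)
u_B = 4.565 / 1.7320508
u_B = 2.6356

2.6356


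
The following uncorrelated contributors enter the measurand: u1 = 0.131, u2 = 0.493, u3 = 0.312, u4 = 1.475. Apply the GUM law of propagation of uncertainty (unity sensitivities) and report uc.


uc = sqrt(0.131^2 + 0.493^2 + 0.312^2 + 1.475^2)
uc = sqrt(2.533179)
uc = 1.5916

1.5916


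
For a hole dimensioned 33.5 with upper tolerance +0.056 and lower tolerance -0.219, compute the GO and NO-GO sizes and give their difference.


GO = nominal - lower_tol (smallest hole = maximum material condition)
GO = 33.5 - 0.219 = 33.281
NO-GO = nominal + upper_tol (largest hole = least material condition)
NO-GO = 33.5 + 0.056 = 33.556
spread = NO-GO - GO = 33.556 - 33.281 = 0.2750

0.2750


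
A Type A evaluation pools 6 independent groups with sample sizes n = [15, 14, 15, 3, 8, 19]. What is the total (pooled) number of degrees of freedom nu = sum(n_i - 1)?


nu = sum_i (n_i - 1)
nu = ((15 - 1) + (14 - 1) + (15 - 1) + (3 - 1) + (8 - 1) + (19 - 1))
nu = 14 + 13 + 14 + 2 + 7 + 18
nu = 68

68


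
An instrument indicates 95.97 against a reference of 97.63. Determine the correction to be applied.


Correction = standard - reading
= 97.63 - 95.97
= 1.6600

1.6600


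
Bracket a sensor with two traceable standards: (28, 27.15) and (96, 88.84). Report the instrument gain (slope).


slope = (y2 - y1) / (x2 - x1)
= (88.84 - 27.15) / (96 - 28)
= 61.6900 / 68
= 0.9072

0.9072


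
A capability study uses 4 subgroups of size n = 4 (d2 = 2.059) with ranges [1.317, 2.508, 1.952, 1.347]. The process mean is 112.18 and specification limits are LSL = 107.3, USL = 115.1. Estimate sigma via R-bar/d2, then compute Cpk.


R_bar = (1.317 + 2.508 + 1.952 + 1.347) / 4 = 1.781
sigma = R_bar / d2 = 1.781 / 2.059 = 0.864983
Cp = (USL - LSL)/(6*sigma) = (115.1 - 107.3)/(6*0.864983) = 1.5029
Cpu = (115.1 - 112.18)/(3*0.864983) = 1.1253
Cpl = (112.18 - 107.3)/(3*0.864983) = 1.8806
Cpk = min(Cpu, Cpl) = 1.1253

1.1253


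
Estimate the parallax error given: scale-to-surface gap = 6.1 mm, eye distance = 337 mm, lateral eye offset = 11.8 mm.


error = h * offset / d
= 6.1 * 11.8 / 337
= 0.2136

0.2136


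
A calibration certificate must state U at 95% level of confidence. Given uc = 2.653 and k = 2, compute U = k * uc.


U = k * uc
U = 2 * 2.653
U = 5.3060

5.3060


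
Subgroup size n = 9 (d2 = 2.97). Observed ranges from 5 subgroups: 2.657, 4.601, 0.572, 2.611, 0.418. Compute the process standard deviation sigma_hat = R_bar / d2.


R_bar = (2.657 + 4.601 + 0.572 + 2.611 + 0.418) / 5
R_bar = 10.859 / 5 = 2.1718
sigma_hat = R_bar / d2 = 2.1718 / 2.97 = 0.7312

0.7312


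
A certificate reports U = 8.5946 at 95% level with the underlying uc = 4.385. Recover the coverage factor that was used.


k = U / uc
k = 8.5946 / 4.385
k = 1.96

1.96


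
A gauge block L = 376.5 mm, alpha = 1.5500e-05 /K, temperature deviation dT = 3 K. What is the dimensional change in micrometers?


dL = L * alpha * dT
= 376.5 * 1.5500e-05 * 3
= 0.0175073 mm
dL_um = 0.0175073 * 1000 = 17.5073 um

17.5073


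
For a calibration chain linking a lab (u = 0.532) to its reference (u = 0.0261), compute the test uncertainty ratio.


TUR = u_lab / u_ref
= 0.532 / 0.0261
= 20.3831

20.3831


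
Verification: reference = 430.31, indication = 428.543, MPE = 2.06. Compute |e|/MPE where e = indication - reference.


e = indication - reference = 428.543 - 430.31 = -1.7670
|e| = 1.7670
ratio = |e| / MPE = 1.7670 / 2.06
ratio = 0.8578

0.8578


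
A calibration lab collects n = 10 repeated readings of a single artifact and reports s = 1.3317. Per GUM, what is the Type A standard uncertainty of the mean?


u_A = s / sqrt(n)
u_A = 1.3317 / sqrt(10)
u_A = 1.3317 / 3.1622777
u_A = 0.4211

0.4211


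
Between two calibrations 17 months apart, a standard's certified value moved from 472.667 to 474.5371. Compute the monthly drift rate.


rate = (v2 - v1) / months
= (474.5371 - 472.667) / 17
= 1.8701 / 17
= 0.1100

0.1100


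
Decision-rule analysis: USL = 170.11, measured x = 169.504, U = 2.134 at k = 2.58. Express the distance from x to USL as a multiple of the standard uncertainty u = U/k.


u = U / k = 2.134 / 2.58 = 0.82713178
margin = |USL - x| = |170.11 - 169.504| = 0.606
z = margin / u = 0.606 / 0.82713178
z = 0.7327

0.7327


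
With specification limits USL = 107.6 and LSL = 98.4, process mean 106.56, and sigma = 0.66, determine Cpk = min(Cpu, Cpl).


Cpu = (USL - mean) / (3*sigma) = (107.6 - 106.56) / (3*0.66) = 0.5253
Cpl = (mean - LSL) / (3*sigma) = (106.56 - 98.4) / (3*0.66) = 4.1212
Cpk = min(Cpu, Cpl) = 0.5253

0.5253


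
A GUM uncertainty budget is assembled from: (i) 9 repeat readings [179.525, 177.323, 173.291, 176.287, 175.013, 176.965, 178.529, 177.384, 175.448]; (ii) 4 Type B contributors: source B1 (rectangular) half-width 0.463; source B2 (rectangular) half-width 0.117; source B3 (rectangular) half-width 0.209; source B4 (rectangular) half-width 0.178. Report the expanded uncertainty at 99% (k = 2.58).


mean = (179.525 + 177.323 + 173.291 + 176.287 + 175.013 + 176.965 + 178.529 + 177.384 + 175.448) / 9 = 176.6405556
s = sqrt(sum((x - mean)^2)/(n-1)) = 1.8849932
u_A = s / sqrt(n) = 1.8849932 / sqrt(9) = 0.62833107
u_B1 = 0.463 / sqrt(3) = 0.26731317
u_B2 = 0.117 / sqrt(3) = 0.067549981
u_B3 = 0.209 / sqrt(3) = 0.12066621
u_B4 = 0.178 / sqrt(3) = 0.10276835
uc = sqrt(0.62833107^2 + 0.26731317^2 + 0.067549981^2 + 0.12066621^2 + 0.10276835^2) = 0.70423074
U = k * uc = 2.58 * 0.70423074
U = 1.8169

1.8169


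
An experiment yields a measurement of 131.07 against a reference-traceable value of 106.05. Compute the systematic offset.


Systematic error = measured - true
= 131.07 - 106.05
= 25.0200

25.0200


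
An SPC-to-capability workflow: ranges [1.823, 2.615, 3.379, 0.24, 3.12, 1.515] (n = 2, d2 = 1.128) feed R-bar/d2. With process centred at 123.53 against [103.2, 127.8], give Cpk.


R_bar = (1.823 + 2.615 + 3.379 + 0.24 + 3.12 + 1.515) / 6 = 2.1153333
sigma = R_bar / d2 = 2.1153333 / 1.128 = 1.8752955
Cp = (USL - LSL)/(6*sigma) = (127.8 - 103.2)/(6*1.8752955) = 2.1863
Cpu = (127.8 - 123.53)/(3*1.8752955) = 0.7590
Cpl = (123.53 - 103.2)/(3*1.8752955) = 3.6137
Cpk = min(Cpu, Cpl) = 0.7590

0.7590


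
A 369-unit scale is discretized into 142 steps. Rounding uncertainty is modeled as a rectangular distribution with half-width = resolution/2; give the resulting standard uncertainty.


resolution = range / divisions
resolution = 369 / 142 = 2.5985915
u_res = resolution / (2*sqrt(3))
u_res = 2.5985915 / 3.4641016
u_res = 0.7501

0.7501


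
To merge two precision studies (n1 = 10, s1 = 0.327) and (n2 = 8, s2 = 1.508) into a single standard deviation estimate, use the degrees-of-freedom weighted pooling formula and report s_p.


s_p = sqrt(((n1-1)*s1^2 + (n2-1)*s2^2) / (n1+n2-2))
numerator = (10-1)*0.327^2 + (8-1)*1.508^2 = 0.962361 + 15.918448 = 16.880809
denominator = 10 + 8 - 2 = 16
s_p^2 = 16.880809 / 16 = 1.0550506
s_p = sqrt(1.0550506) = 1.0272

1.0272


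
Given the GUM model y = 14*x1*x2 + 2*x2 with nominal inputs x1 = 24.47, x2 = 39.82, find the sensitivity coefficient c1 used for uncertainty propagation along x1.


y = 14*x1*x2 + 2*x2
dy/dx1 = 14*x2
Evaluate at x2 = 39.82: c1 = 14 * 39.82
c1 = 557.4800

557.4800


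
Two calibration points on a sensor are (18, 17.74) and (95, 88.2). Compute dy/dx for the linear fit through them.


slope = (y2 - y1) / (x2 - x1)
= (88.2 - 17.74) / (95 - 18)
= 70.4600 / 77
= 0.9151

0.9151


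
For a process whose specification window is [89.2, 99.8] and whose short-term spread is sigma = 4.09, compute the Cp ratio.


Cp = (USL - LSL) / (6 * sigma)
= (99.8 - 89.2) / (6 * 4.09)
= 10.6000 / 24.5400
= 0.4319

0.4319


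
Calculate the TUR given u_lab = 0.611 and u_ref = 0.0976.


TUR = u_lab / u_ref
= 0.611 / 0.0976
= 6.2602

6.2602


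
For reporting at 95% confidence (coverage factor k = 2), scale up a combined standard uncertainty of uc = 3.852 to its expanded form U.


U = k * uc
U = 2 * 3.852
U = 7.7040

7.7040


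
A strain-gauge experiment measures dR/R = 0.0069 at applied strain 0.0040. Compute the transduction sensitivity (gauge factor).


GF = (dR/R) / epsilon
= 0.0069 / 0.0040
= 1.7250

1.7250


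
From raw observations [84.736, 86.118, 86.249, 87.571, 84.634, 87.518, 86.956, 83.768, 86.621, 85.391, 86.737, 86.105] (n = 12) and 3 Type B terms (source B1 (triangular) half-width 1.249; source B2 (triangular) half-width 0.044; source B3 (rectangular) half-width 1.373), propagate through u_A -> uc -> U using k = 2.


mean = (84.736 + 86.118 + 86.249 + 87.571 + 84.634 + 87.518 + 86.956 + 83.768 + 86.621 + 85.391 + 86.737 + 86.105) / 12 = 86.03366667
s = sqrt(sum((x - mean)^2)/(n-1)) = 1.1872358
u_A = s / sqrt(n) = 1.1872358 / sqrt(12) = 0.34272545
u_B1 = 1.249 / sqrt(6) = 0.50990211
u_B2 = 0.044 / sqrt(6) = 0.017962925
u_B3 = 1.373 / sqrt(3) = 0.79270192
uc = sqrt(0.34272545^2 + 0.50990211^2 + 0.017962925^2 + 0.79270192^2) = 1.0030752
U = k * uc = 2 * 1.0030752
U = 2.0062

2.0062


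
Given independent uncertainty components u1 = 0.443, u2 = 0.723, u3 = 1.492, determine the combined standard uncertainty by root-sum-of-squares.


uc = sqrt(0.443^2 + 0.723^2 + 1.492^2)
uc = sqrt(2.945042)
uc = 1.7161

1.7161


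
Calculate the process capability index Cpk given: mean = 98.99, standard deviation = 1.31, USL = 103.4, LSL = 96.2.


Cpu = (USL - mean) / (3*sigma) = (103.4 - 98.99) / (3*1.31) = 1.1221
Cpl = (mean - LSL) / (3*sigma) = (98.99 - 96.2) / (3*1.31) = 0.7099
Cpk = min(Cpu, Cpl) = 0.7099

0.7099


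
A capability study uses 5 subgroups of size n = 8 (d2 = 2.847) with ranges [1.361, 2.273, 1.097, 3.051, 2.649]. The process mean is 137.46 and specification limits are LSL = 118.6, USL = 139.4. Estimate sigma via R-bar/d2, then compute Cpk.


R_bar = (1.361 + 2.273 + 1.097 + 3.051 + 2.649) / 5 = 2.0862
sigma = R_bar / d2 = 2.0862 / 2.847 = 0.73277134
Cp = (USL - LSL)/(6*sigma) = (139.4 - 118.6)/(6*0.73277134) = 4.7309
Cpu = (139.4 - 137.46)/(3*0.73277134) = 0.8825
Cpl = (137.46 - 118.6)/(3*0.73277134) = 8.5793
Cpk = min(Cpu, Cpl) = 0.8825

0.8825


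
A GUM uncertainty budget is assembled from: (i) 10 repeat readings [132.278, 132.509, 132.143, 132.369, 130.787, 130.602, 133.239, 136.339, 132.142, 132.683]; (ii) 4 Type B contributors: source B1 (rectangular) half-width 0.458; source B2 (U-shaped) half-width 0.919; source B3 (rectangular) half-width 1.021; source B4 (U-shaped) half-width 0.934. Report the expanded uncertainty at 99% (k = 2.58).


mean = (132.278 + 132.509 + 132.143 + 132.369 + 130.787 + 130.602 + 133.239 + 136.339 + 132.142 + 132.683) / 10 = 132.5091
s = sqrt(sum((x - mean)^2)/(n-1)) = 1.5696997
u_A = s / sqrt(n) = 1.5696997 / sqrt(10) = 0.49638263
u_B1 = 0.458 / sqrt(3) = 0.26442642
u_B2 = 0.919 / sqrt(2) = 0.64983113
u_B3 = 1.021 / sqrt(3) = 0.58947462
u_B4 = 0.934 / sqrt(2) = 0.66043773
uc = sqrt(0.49638263^2 + 0.26442642^2 + 0.64983113^2 + 0.58947462^2 + 0.66043773^2) = 1.2337973
U = k * uc = 2.58 * 1.2337973
U = 3.1832

3.1832


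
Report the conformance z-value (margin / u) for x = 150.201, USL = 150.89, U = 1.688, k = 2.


u = U / k = 1.688 / 2 = 0.844
margin = |USL - x| = |150.89 - 150.201| = 0.689
z = margin / u = 0.689 / 0.844
z = 0.8164

0.8164


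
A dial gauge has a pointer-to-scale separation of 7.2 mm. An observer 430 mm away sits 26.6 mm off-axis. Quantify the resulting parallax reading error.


error = h * offset / d
= 7.2 * 26.6 / 430
= 0.4454

0.4454


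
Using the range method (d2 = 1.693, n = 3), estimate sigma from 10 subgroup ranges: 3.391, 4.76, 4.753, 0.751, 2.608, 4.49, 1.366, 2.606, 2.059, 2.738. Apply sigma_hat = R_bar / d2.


R_bar = (3.391 + 4.76 + 4.753 + 0.751 + 2.608 + 4.49 + 1.366 + 2.606 + 2.059 + 2.738) / 10
R_bar = 29.522 / 10 = 2.9522
sigma_hat = R_bar / d2 = 2.9522 / 1.693 = 1.7438

1.7438


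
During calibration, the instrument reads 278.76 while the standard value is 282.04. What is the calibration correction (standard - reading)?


Correction = standard - reading
= 282.04 - 278.76
= 3.2800

3.2800


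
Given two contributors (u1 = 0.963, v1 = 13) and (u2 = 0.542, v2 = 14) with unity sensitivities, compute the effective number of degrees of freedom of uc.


uc = sqrt(u1^2 + u2^2) = sqrt(0.963^2 + 0.542^2) = 1.1050489
v_eff = uc^4 / (u1^4/v1 + u2^4/v2)
= 1.1050489^4 / (0.963^4/13 + 0.542^4/14)
= 1.491166 / 0.072318958
v_eff = 20.6193

20.6193


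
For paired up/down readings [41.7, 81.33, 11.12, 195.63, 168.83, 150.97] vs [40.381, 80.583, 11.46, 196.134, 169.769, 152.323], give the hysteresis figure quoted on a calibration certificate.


|41.7 - 40.381| = 1.3190
|81.33 - 80.583| = 0.7470
|11.12 - 11.46| = 0.3400
|195.63 - 196.134| = 0.5040
|168.83 - 169.769| = 0.9390
|150.97 - 152.323| = 1.3530
hysteresis = max(diffs) = 1.3530

1.3530


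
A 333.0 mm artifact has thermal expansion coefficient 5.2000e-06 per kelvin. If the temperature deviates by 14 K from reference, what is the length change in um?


dL = L * alpha * dT
= 333.0 * 5.2000e-06 * 14
= 0.0242424 mm
dL_um = 0.0242424 * 1000 = 24.2424 um

24.2424


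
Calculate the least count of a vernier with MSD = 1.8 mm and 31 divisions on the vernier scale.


LC = MSD / n_div
= 1.8 / 31
= 0.0581

0.0581


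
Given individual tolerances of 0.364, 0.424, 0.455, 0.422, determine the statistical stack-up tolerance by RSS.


RSS = sqrt(0.364^2 + 0.424^2 + 0.455^2 + 0.422^2)
= sqrt(0.697381)
= 0.8351

0.8351


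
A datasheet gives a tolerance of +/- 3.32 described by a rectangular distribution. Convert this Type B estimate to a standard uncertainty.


u_B = half_width / sqrt(3)
u_B = 3.32 / 1.7320508
u_B = 1.9168

1.9168


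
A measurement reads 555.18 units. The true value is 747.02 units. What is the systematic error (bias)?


Systematic error = measured - true
= 555.18 - 747.02
= -191.8400

-191.8400


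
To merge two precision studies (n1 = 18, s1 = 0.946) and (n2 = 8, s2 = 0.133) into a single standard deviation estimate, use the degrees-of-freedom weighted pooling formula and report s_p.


s_p = sqrt(((n1-1)*s1^2 + (n2-1)*s2^2) / (n1+n2-2))
numerator = (18-1)*0.946^2 + (8-1)*0.133^2 = 15.213572 + 0.123823 = 15.337395
denominator = 18 + 8 - 2 = 24
s_p^2 = 15.337395 / 24 = 0.63905813
s_p = sqrt(0.63905813) = 0.7994

0.7994


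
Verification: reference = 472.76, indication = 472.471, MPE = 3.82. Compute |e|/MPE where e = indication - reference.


e = indication - reference = 472.471 - 472.76 = -0.2890
|e| = 0.2890
ratio = |e| / MPE = 0.2890 / 3.82
ratio = 0.0757

0.0757


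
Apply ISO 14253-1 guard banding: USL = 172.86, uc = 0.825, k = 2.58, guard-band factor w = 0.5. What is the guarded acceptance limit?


U = k * uc = 2.58 * 0.825 = 2.1285
guard band g = w * U = 0.5 * 2.1285 = 1.06425
AL = USL - g = 172.86 - 1.06425
AL = 171.7958

171.7958


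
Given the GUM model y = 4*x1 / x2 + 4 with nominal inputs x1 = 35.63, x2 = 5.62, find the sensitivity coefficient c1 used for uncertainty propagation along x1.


y = 4*x1 / x2 + 4
dy/dx1 = 4/x2
Evaluate at x2 = 5.62: c1 = 4 / 5.62
c1 = 0.7117

0.7117


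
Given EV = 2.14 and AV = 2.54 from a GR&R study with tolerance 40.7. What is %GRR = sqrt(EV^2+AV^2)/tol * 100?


GRR = sqrt(EV^2 + AV^2) = sqrt(2.14^2 + 2.54^2) = 3.321325
%GRR = GRR / tol * 100 = 3.321325 / 40.7 * 100
%GRR = 8.1605

8.1605


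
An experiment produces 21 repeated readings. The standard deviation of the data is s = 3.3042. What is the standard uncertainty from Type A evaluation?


u_A = s / sqrt(n)
u_A = 3.3042 / sqrt(21)
u_A = 3.3042 / 4.5825757
u_A = 0.7210

0.7210


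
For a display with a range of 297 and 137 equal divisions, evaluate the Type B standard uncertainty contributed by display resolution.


resolution = range / divisions
resolution = 297 / 137 = 2.1678832
u_res = resolution / (2*sqrt(3))
u_res = 2.1678832 / 3.4641016
u_res = 0.6258

0.6258


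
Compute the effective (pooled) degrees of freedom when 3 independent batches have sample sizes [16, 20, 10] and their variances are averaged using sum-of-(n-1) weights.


nu = sum_i (n_i - 1)
nu = ((16 - 1) + (20 - 1) + (10 - 1))
nu = 15 + 19 + 9
nu = 43

43


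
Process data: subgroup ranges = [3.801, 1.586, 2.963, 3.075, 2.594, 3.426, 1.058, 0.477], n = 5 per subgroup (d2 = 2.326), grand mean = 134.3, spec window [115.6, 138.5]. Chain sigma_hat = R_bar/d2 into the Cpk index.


R_bar = (3.801 + 1.586 + 2.963 + 3.075 + 2.594 + 3.426 + 1.058 + 0.477) / 8 = 2.3725
sigma = R_bar / d2 = 2.3725 / 2.326 = 1.0199914
Cp = (USL - LSL)/(6*sigma) = (138.5 - 115.6)/(6*1.0199914) = 3.7419
Cpu = (138.5 - 134.3)/(3*1.0199914) = 1.3726
Cpl = (134.3 - 115.6)/(3*1.0199914) = 6.1112
Cpk = min(Cpu, Cpl) = 1.3726

1.3726


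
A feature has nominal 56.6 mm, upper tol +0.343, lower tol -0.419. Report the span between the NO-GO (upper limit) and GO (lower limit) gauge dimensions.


GO = nominal - lower_tol (smallest hole = maximum material condition)
GO = 56.6 - 0.419 = 56.181
NO-GO = nominal + upper_tol (largest hole = least material condition)
NO-GO = 56.6 + 0.343 = 56.943
spread = NO-GO - GO = 56.943 - 56.181 = 0.7620

0.7620


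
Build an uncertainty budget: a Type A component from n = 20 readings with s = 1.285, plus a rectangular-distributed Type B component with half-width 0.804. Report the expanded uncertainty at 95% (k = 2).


u_A = s / sqrt(n) = 1.285 / sqrt(20) = 0.28733474
u_B = half_width / sqrt(3) = 0.804 / sqrt(3) = 0.46418962
uc = sqrt(u_A^2 + u_B^2) = sqrt(0.28733474^2 + 0.46418962^2) = 0.54592422
U = k * uc = 2 * 0.54592422
U = 1.0918

1.0918


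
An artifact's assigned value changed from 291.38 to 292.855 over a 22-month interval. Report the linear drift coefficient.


rate = (v2 - v1) / months
= (292.855 - 291.38) / 22
= 1.4750 / 22
= 0.0670

0.0670


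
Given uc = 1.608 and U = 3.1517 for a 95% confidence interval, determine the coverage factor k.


k = U / uc
k = 3.1517 / 1.608
k = 1.96

1.96


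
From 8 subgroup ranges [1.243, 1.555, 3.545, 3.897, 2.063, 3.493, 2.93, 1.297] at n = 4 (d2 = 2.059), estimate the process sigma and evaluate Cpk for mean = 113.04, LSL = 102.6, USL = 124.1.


R_bar = (1.243 + 1.555 + 3.545 + 3.897 + 2.063 + 3.493 + 2.93 + 1.297) / 8 = 2.502875
sigma = R_bar / d2 = 2.502875 / 2.059 = 1.215578
Cp = (USL - LSL)/(6*sigma) = (124.1 - 102.6)/(6*1.215578) = 2.9478
Cpu = (124.1 - 113.04)/(3*1.215578) = 3.0329
Cpl = (113.04 - 102.6)/(3*1.215578) = 2.8628
Cpk = min(Cpu, Cpl) = 2.8628

2.8628


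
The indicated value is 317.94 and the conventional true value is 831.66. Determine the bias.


Systematic error = measured - true
= 317.94 - 831.66
= -513.7200

-513.7200


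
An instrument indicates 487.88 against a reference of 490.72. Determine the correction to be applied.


Correction = standard - reading
= 490.72 - 487.88
= 2.8400

2.8400


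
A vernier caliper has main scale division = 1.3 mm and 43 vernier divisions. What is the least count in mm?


LC = MSD / n_div
= 1.3 / 43
= 0.0302

0.0302


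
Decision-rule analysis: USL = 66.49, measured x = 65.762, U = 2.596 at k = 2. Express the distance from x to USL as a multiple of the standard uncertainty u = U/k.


u = U / k = 2.596 / 2 = 1.298
margin = |USL - x| = |66.49 - 65.762| = 0.728
z = margin / u = 0.728 / 1.298
z = 0.5609

0.5609


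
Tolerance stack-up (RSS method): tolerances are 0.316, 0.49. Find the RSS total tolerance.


RSS = sqrt(0.316^2 + 0.49^2)
= sqrt(0.339956)
= 0.5831

0.5831


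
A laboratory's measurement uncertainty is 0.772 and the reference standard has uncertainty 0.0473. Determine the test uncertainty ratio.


TUR = u_lab / u_ref
= 0.772 / 0.0473
= 16.3214

16.3214


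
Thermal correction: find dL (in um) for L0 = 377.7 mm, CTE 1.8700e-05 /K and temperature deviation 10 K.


dL = L * alpha * dT
= 377.7 * 1.8700e-05 * 10
= 0.0706299 mm
dL_um = 0.0706299 * 1000 = 70.6299 um

70.6299


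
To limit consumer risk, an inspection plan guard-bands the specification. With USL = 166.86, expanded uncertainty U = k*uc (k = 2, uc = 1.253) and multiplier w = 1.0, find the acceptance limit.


U = k * uc = 2 * 1.253 = 2.506
guard band g = w * U = 1.0 * 2.506 = 2.506
AL = USL - g = 166.86 - 2.506
AL = 164.3540

164.3540


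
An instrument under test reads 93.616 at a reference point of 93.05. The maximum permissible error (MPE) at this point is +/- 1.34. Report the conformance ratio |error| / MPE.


e = indication - reference = 93.616 - 93.05 = 0.5660
|e| = 0.5660
ratio = |e| / MPE = 0.5660 / 1.34
ratio = 0.4224

0.4224


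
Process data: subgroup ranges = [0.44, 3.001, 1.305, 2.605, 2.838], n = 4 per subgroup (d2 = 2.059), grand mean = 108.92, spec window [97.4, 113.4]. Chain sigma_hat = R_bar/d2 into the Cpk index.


R_bar = (0.44 + 3.001 + 1.305 + 2.605 + 2.838) / 5 = 2.0378
sigma = R_bar / d2 = 2.0378 / 2.059 = 0.98970374
Cp = (USL - LSL)/(6*sigma) = (113.4 - 97.4)/(6*0.98970374) = 2.6944
Cpu = (113.4 - 108.92)/(3*0.98970374) = 1.5089
Cpl = (108.92 - 97.4)/(3*0.98970374) = 3.8799
Cpk = min(Cpu, Cpl) = 1.5089

1.5089


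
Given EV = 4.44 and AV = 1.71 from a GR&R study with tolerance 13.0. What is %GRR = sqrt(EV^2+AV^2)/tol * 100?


GRR = sqrt(EV^2 + AV^2) = sqrt(4.44^2 + 1.71^2) = 4.7579092
%GRR = GRR / tol * 100 = 4.7579092 / 13.0 * 100
%GRR = 36.5993

36.5993


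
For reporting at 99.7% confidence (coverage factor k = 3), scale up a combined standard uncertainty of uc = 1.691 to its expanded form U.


U = k * uc
U = 3 * 1.691
U = 5.0730

5.0730


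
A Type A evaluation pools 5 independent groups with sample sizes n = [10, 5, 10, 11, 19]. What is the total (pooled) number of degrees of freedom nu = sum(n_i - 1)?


nu = sum_i (n_i - 1)
nu = ((10 - 1) + (5 - 1) + (10 - 1) + (11 - 1) + (19 - 1))
nu = 9 + 4 + 9 + 10 + 18
nu = 50

50


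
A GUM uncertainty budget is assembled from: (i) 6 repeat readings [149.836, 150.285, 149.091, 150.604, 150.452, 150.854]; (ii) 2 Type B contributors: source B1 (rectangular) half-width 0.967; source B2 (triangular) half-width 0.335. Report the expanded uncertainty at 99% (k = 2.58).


mean = (149.836 + 150.285 + 149.091 + 150.604 + 150.452 + 150.854) / 6 = 150.187
s = sqrt(sum((x - mean)^2)/(n-1)) = 0.63608553
u_A = s / sqrt(n) = 0.63608553 / sqrt(6) = 0.25968083
u_B1 = 0.967 / sqrt(3) = 0.55829771
u_B2 = 0.335 / sqrt(6) = 0.13676318
uc = sqrt(0.25968083^2 + 0.55829771^2 + 0.13676318^2) = 0.63074134
U = k * uc = 2.58 * 0.63074134
U = 1.6273

1.6273


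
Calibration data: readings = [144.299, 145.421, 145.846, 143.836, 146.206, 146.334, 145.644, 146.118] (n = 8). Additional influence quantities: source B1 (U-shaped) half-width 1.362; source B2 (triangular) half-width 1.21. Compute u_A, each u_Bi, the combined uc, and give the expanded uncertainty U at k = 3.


mean = (144.299 + 145.421 + 145.846 + 143.836 + 146.206 + 146.334 + 145.644 + 146.118) / 8 = 145.463
s = sqrt(sum((x - mean)^2)/(n-1)) = 0.91985667
u_A = s / sqrt(n) = 0.91985667 / sqrt(8) = 0.32521844
u_B1 = 1.362 / sqrt(2) = 0.96307944
u_B2 = 1.21 / sqrt(6) = 0.49398043
uc = sqrt(0.32521844^2 + 0.96307944^2 + 0.49398043^2) = 1.1301795
U = k * uc = 3 * 1.1301795
U = 3.3905

3.3905


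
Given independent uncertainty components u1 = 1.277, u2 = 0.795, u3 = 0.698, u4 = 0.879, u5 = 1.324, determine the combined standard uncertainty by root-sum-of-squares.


uc = sqrt(1.277^2 + 0.795^2 + 0.698^2 + 0.879^2 + 1.324^2)
uc = sqrt(5.275575)
uc = 2.2969

2.2969


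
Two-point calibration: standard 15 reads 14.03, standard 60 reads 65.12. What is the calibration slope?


slope = (y2 - y1) / (x2 - x1)
= (65.12 - 14.03) / (60 - 15)
= 51.0900 / 45
= 1.1353

1.1353


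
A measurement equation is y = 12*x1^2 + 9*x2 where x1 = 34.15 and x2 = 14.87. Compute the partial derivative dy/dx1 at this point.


y = 12*x1^2 + 9*x2
dy/dx1 = 2*12*x1
Evaluate at x1 = 34.15: c1 = 24 * 34.15
c1 = 819.6000

819.6000


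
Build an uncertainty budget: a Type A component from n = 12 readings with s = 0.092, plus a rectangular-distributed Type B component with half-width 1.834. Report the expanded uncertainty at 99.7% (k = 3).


u_A = s / sqrt(n) = 0.092 / sqrt(12) = 0.026558112
u_B = half_width / sqrt(3) = 1.834 / sqrt(3) = 1.0588604
uc = sqrt(u_A^2 + u_B^2) = sqrt(0.026558112^2 + 1.0588604^2) = 1.0591934
U = k * uc = 3 * 1.0591934
U = 3.1776

3.1776


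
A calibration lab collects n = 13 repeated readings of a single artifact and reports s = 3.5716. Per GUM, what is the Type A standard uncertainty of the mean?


u_A = s / sqrt(n)
u_A = 3.5716 / sqrt(13)
u_A = 3.5716 / 3.6055513
u_A = 0.9906

0.9906


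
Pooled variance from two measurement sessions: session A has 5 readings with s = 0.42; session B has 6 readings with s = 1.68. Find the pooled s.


s_p = sqrt(((n1-1)*s1^2 + (n2-1)*s2^2) / (n1+n2-2))
numerator = (5-1)*0.42^2 + (6-1)*1.68^2 = 0.7056 + 14.112 = 14.8176
denominator = 5 + 6 - 2 = 9
s_p^2 = 14.8176 / 9 = 1.6464
s_p = sqrt(1.6464) = 1.2831

1.2831


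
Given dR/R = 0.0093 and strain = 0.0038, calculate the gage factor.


GF = (dR/R) / epsilon
= 0.0093 / 0.0038
= 2.4474

2.4474


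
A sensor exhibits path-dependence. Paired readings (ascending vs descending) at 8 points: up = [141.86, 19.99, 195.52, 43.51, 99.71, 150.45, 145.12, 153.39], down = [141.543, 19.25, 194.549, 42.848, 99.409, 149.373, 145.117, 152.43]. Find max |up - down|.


|141.86 - 141.543| = 0.3170
|19.99 - 19.25| = 0.7400
|195.52 - 194.549| = 0.9710
|43.51 - 42.848| = 0.6620
|99.71 - 99.409| = 0.3010
|150.45 - 149.373| = 1.0770
|145.12 - 145.117| = 0.0030
|153.39 - 152.43| = 0.9600
hysteresis = max(diffs) = 1.0770

1.0770


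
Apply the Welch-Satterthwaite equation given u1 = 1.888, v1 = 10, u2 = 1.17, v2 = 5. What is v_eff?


uc = sqrt(u1^2 + u2^2) = sqrt(1.888^2 + 1.17^2) = 2.2211357
v_eff = uc^4 / (u1^4/v1 + u2^4/v2)
= 2.2211357^4 / (1.888^4/10 + 1.17^4/5)
= 24.338868 / 1.6453748
v_eff = 14.7923

14.7923


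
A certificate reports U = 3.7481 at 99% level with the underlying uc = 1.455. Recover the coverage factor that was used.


k = U / uc
k = 3.7481 / 1.455
k = 2.576

2.576


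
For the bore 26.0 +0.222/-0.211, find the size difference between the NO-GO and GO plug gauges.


GO = nominal - lower_tol (smallest hole = maximum material condition)
GO = 26.0 - 0.211 = 25.789
NO-GO = nominal + upper_tol (largest hole = least material condition)
NO-GO = 26.0 + 0.222 = 26.222
spread = NO-GO - GO = 26.222 - 25.789 = 0.4330

0.4330


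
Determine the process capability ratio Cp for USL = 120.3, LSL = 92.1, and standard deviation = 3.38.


Cp = (USL - LSL) / (6 * sigma)
= (120.3 - 92.1) / (6 * 3.38)
= 28.2000 / 20.2800
= 1.3905

1.3905


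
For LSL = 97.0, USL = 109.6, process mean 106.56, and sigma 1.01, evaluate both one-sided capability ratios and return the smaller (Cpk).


Cpu = (USL - mean) / (3*sigma) = (109.6 - 106.56) / (3*1.01) = 1.0033
Cpl = (mean - LSL) / (3*sigma) = (106.56 - 97.0) / (3*1.01) = 3.1551
Cpk = min(Cpu, Cpl) = 1.0033

1.0033


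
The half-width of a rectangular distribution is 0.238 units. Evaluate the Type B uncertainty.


u_B = half_width / sqrt(3)
u_B = 0.238 / 1.7320508
u_B = 0.1374

0.1374


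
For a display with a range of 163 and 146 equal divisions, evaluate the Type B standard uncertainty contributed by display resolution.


resolution = range / divisions
resolution = 163 / 146 = 1.1164384
u_res = resolution / (2*sqrt(3))
u_res = 1.1164384 / 3.4641016
u_res = 0.3223

0.3223


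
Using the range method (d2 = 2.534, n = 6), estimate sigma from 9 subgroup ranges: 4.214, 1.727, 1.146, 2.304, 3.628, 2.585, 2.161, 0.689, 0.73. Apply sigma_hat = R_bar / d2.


R_bar = (4.214 + 1.727 + 1.146 + 2.304 + 3.628 + 2.585 + 2.161 + 0.689 + 0.73) / 9
R_bar = 19.184 / 9 = 2.1315556
sigma_hat = R_bar / d2 = 2.1315556 / 2.534 = 0.8412

0.8412


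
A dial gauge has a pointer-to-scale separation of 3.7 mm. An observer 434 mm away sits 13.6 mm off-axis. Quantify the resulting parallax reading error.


error = h * offset / d
= 3.7 * 13.6 / 434
= 0.1159

0.1159


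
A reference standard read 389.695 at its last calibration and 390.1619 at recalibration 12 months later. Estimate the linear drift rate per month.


rate = (v2 - v1) / months
= (390.1619 - 389.695) / 12
= 0.4669 / 12
= 0.0389

0.0389


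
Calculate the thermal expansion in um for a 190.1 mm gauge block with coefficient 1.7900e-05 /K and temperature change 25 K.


dL = L * alpha * dT
= 190.1 * 1.7900e-05 * 25
= 0.0850697 mm
dL_um = 0.0850697 * 1000 = 85.0697 um

85.0697


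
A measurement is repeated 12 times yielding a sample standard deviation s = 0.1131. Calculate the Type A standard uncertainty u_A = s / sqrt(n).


u_A = s / sqrt(n)
u_A = 0.1131 / sqrt(12)
u_A = 0.1131 / 3.4641016
u_A = 0.0326

0.0326


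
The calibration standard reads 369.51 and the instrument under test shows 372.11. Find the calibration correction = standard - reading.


Correction = standard - reading
= 369.51 - 372.11
= -2.6000

-2.6000


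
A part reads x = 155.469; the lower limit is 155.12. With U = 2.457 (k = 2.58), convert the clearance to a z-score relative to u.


u = U / k = 2.457 / 2.58 = 0.95232558
margin = |LSL - x| = |155.12 - 155.469| = 0.349
z = margin / u = 0.349 / 0.95232558
z = 0.3665

0.3665


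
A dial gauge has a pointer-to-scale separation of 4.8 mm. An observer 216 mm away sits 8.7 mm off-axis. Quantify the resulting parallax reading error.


error = h * offset / d
= 4.8 * 8.7 / 216
= 0.1933

0.1933


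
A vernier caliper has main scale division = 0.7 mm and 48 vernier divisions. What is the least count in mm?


LC = MSD / n_div
= 0.7 / 48
= 0.0146

0.0146


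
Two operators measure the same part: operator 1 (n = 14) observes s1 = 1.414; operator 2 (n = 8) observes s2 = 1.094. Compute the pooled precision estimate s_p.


s_p = sqrt(((n1-1)*s1^2 + (n2-1)*s2^2) / (n1+n2-2))
numerator = (14-1)*1.414^2 + (8-1)*1.094^2 = 25.992148 + 8.377852 = 34.37
denominator = 14 + 8 - 2 = 20
s_p^2 = 34.37 / 20 = 1.7185
s_p = sqrt(1.7185) = 1.3109

1.3109


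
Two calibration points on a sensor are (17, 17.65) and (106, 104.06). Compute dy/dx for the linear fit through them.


slope = (y2 - y1) / (x2 - x1)
= (104.06 - 17.65) / (106 - 17)
= 86.4100 / 89
= 0.9709

0.9709


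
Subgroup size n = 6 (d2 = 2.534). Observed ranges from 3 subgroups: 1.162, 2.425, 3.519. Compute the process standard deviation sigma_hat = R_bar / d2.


R_bar = (1.162 + 2.425 + 3.519) / 3
R_bar = 7.106 / 3 = 2.3686667
sigma_hat = R_bar / d2 = 2.3686667 / 2.534 = 0.9348

0.9348


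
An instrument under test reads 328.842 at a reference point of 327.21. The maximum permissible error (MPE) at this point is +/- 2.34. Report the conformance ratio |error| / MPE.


e = indication - reference = 328.842 - 327.21 = 1.6320
|e| = 1.6320
ratio = |e| / MPE = 1.6320 / 2.34
ratio = 0.6974

0.6974
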